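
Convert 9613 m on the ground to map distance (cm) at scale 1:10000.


map_cm = 9613 * 100 / 10000 = 96.13 cm

96.13 cm


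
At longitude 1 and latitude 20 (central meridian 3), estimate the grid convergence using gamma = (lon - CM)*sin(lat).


gamma = (1 - 3) * sin(20) = -2 * 0.34202 = -0.684 degrees

-0.684 degrees


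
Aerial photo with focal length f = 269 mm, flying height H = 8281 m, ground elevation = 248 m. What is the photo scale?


scale = f / (H - h) = 269 mm / 8033 m = 269 / 8033000 = 1:29862

1:29862


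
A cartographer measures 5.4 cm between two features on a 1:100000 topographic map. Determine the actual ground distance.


ground = 5.4 cm * 100000 / 100 = 5400.0 m = 5.4 km

5.4 km


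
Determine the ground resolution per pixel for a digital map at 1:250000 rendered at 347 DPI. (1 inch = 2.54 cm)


pixel_cm = 2.54 / 347 ≈ 0.00732 cm
ground = pixel_cm * 250000 / 100 = 2.54 * 250000 / (347 * 100) = 635000 / 34700 ≈ 18.3 m

18.3 m


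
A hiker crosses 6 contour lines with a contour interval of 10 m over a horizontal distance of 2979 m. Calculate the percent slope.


elevation change = 6 * 10 = 60 m
slope = 60 / 2979 * 100 = 2.0%

2.0%


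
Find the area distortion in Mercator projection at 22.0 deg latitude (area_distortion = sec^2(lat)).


area_distortion = 1/cos^2(22.0) = 1.163

1.163


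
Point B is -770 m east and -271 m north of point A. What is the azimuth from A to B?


az = atan2(-770, -271) = -109.4 deg
adjusted to 0-360: 250.6 degrees

250.6 degrees


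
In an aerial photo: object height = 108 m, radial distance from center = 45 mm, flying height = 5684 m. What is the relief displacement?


d = h * r / H = 108 * 45 / 5684 = 0.86 mm

0.86 mm


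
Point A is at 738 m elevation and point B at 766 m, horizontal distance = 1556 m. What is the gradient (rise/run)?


gradient = (766 - 738) / 1556 = 28 / 1556 = 0.018

0.018


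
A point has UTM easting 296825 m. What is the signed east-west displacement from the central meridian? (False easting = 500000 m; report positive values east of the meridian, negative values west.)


displacement = 296825 - 500000 = -203175 m

-203175 m


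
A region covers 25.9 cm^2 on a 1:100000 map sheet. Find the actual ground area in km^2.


ground_area = 25.9 * (100000/100)^2 = 25900000.0 m^2 = 25.9 km^2

25.9 km^2


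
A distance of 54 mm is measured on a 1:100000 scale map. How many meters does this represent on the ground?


ground = 54 mm * 100000 / 1000 = 5400.0 m

5400.0 m


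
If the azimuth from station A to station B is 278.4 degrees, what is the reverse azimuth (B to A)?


back azimuth = (278.4 + 180) mod 360 = 98.4 degrees

98.4 degrees


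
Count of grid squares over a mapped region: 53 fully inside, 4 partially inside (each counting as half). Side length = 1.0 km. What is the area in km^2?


effective squares = 53 + 4 * 0.5 = 55.0
area = 55.0 * 1.0 = 55.0 km^2

55.0 km^2


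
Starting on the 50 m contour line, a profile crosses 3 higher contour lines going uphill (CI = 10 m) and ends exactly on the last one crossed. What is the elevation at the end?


elevation = 50 + 3 * 10 = 80 m

80 m


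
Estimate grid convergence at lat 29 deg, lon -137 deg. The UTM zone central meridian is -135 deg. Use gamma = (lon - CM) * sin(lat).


gamma = (-137 - -135) * sin(29) = -2 * 0.48481 = -0.97 degrees

-0.97 degrees


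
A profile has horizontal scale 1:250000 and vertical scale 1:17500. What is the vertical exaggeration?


VE = horizontal_scale / vertical_scale = 250000 / 17500 ≈ 14.3

14.3x


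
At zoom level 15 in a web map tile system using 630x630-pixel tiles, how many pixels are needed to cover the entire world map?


tiles per axis = 2^15 = 32768
total tiles = 32768^2 = 1073741824
pixels per axis = 32768 * 630 = 20643840
total pixels = 20643840^2 = 426168129945600

426168129945600 pixels


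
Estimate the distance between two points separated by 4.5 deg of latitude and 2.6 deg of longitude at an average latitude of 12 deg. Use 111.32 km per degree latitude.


dlat_km = 4.5 * 111.32 = 500.94
dlon_km = 2.6 * 111.32 * cos(12) ≈ 283.107
dist = sqrt(500.94^2 + 283.107^2) ≈ 575.4 km

575.4 km


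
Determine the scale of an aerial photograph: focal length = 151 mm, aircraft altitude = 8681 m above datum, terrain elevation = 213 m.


scale = f / (H - h) = 151 mm / 8468 m = 151 / 8468000 = 1:56079

1:56079


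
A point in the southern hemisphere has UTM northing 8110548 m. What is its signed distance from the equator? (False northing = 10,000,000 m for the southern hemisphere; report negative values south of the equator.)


For southern: actual = 8110548 - 10000000 = -1889452 m

-1889452 m


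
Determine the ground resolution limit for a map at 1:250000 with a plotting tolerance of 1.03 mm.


ground = 1.03 mm * 250000 / 1000 = 257.5 m

257.5 m


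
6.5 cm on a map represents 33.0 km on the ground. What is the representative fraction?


ground = 33.0 km = 3300000 cm; RF denominator = ground / map = 3300000 / 6.5 ≈ 507692; RF = 1:507692

1:507692


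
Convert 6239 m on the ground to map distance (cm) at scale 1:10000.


map_cm = 6239 * 100 / 10000 = 62.39 cm

62.39 cm


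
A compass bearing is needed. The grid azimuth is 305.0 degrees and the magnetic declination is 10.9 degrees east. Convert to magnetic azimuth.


magnetic azimuth = grid azimuth - declination (east +ve)
mag_az = 305.0 - 10.9 = 294.1 degrees

294.1 degrees


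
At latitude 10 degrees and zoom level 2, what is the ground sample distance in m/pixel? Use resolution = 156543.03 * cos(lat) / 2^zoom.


res = 156543.03 * cos(10) / 2^2 = 156543.03 * 0.98480775 / 4 = 38541.2 m/pixel

38541.2 m/pixel


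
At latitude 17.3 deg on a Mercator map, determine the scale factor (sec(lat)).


SF = 1 / cos(17.3) = 1 / 0.954761 = 1.047

1.047


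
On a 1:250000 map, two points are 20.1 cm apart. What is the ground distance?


ground = 20.1 cm * 250000 / 100 = 50250.0 m = 50.25 km

50.25 km


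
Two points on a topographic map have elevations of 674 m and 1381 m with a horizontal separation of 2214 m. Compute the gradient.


gradient = (1381 - 674) / 2214 = 707 / 2214 = 0.3193

0.3193


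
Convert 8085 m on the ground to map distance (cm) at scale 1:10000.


map_cm = 8085 * 100 / 10000 = 80.85 cm

80.85 cm


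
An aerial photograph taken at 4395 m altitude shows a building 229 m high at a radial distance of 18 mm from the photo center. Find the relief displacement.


d = h * r / H = 229 * 18 / 4395 = 0.94 mm

0.94 mm


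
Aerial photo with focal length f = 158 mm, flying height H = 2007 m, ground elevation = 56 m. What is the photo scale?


scale = f / (H - h) = 158 mm / 1951 m = 158 / 1951000 = 1:12348

1:12348


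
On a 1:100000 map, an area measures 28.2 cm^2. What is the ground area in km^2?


ground_area = 28.2 * (100000/100)^2 = 28200000.0 m^2 = 28.2 km^2

28.2 km^2


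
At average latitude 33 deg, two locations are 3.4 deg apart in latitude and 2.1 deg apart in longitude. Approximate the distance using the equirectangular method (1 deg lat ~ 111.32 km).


dlat_km = 3.4 * 111.32 = 378.488
dlon_km = 2.1 * 111.32 * cos(33) ≈ 196.058
dist = sqrt(378.488^2 + 196.058^2) ≈ 426.3 km

426.3 km


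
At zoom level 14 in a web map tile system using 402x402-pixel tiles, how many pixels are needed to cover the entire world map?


tiles per axis = 2^14 = 16384
total tiles = 16384^2 = 268435456
pixels per axis = 16384 * 402 = 6586368
total pixels = 6586368^2 = 43380243431424

43380243431424 pixels


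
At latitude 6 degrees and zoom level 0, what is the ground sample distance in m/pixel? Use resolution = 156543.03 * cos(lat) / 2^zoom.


res = 156543.03 * cos(6) / 2^0 = 156543.03 * 0.9945219 / 1 = 155685.47 m/pixel

155685.47 m/pixel


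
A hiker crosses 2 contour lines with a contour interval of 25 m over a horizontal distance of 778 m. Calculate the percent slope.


elevation change = 2 * 25 = 50 m
slope = 50 / 778 * 100 = 6.4%

6.4%


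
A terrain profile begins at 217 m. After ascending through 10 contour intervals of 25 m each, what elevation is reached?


elevation = 217 + 10 * 25 = 467 m

467 m


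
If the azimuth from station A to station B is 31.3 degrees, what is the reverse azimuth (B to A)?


back azimuth = (31.3 + 180) mod 360 = 211.3 degrees

211.3 degrees


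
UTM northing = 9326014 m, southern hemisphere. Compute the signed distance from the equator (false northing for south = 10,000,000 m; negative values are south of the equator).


For southern: actual = 9326014 - 10000000 = -673986 m

-673986 m


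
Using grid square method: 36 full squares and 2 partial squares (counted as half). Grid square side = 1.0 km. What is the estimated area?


effective squares = 36 + 2 * 0.5 = 37.0
area = 37.0 * 1.0 = 37.0 km^2

37.0 km^2


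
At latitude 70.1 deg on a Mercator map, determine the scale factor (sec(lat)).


SF = 1 / cos(70.1) = 1 / 0.34038 = 2.938

2.938


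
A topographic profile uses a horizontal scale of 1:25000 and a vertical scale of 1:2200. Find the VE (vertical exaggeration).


VE = horizontal_scale / vertical_scale = 25000 / 2200 ≈ 11.4

11.4x


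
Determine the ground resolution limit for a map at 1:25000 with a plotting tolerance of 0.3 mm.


ground = 0.3 mm * 25000 / 1000 = 7.5 m

7.5 m


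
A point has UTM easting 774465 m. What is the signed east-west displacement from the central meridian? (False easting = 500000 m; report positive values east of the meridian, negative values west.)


displacement = 774465 - 500000 = 274465 m

274465 m


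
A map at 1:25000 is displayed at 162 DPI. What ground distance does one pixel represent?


pixel_cm = 2.54 / 162 ≈ 0.015679 cm
ground = pixel_cm * 25000 / 100 = 2.54 * 25000 / (162 * 100) = 63500 / 16200 ≈ 3.92 m

3.92 m


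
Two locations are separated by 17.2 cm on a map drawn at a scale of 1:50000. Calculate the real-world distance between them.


ground = 17.2 cm * 50000 / 100 = 8600.0 m = 8.6 km

8.6 km


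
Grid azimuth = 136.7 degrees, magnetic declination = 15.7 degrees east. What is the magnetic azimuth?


magnetic azimuth = grid azimuth - declination (east +ve)
mag_az = 136.7 - 15.7 = 121.0 degrees

121.0 degrees


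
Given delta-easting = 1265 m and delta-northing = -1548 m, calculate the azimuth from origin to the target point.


az = atan2(1265, -1548) = 140.7 deg
adjusted to 0-360: 140.7 degrees

140.7 degrees


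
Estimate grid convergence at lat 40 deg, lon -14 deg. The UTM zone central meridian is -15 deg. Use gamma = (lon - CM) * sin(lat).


gamma = (-14 - -15) * sin(40) = 1 * 0.642788 = 0.643 degrees

0.643 degrees


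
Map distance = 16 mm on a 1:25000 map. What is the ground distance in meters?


ground = 16 mm * 25000 / 1000 = 400.0 m

400.0 m


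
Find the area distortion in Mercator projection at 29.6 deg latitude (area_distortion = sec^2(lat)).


area_distortion = 1/cos^2(29.6) = 1.323

1.323


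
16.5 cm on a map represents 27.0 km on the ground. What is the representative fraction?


ground = 27.0 km = 2700000 cm; RF denominator = ground / map = 2700000 / 16.5 ≈ 163636; RF = 1:163636

1:163636


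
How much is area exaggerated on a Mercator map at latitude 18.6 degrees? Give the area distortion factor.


area_distortion = 1/cos^2(18.6) = 1.113

1.113


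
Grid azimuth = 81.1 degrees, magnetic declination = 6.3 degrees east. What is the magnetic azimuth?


magnetic azimuth = grid azimuth - declination (east +ve)
mag_az = 81.1 - 6.3 = 74.8 degrees

74.8 degrees


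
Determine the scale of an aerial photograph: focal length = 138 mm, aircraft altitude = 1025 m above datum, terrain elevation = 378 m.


scale = f / (H - h) = 138 mm / 647 m = 138 / 647000 = 1:4688

1:4688


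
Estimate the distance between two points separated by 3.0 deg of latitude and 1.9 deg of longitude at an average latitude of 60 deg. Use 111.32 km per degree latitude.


dlat_km = 3.0 * 111.32 = 333.96
dlon_km = 1.9 * 111.32 * cos(60) ≈ 105.754
dist = sqrt(333.96^2 + 105.754^2) ≈ 350.3 km

350.3 km


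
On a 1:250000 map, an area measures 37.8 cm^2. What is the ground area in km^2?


ground_area = 37.8 * (250000/100)^2 = 236250000.0 m^2 = 236.25 km^2

236.25 km^2


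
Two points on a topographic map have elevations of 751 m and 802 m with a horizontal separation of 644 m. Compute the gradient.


gradient = (802 - 751) / 644 = 51 / 644 = 0.0792

0.0792


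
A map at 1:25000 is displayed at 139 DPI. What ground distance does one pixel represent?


pixel_cm = 2.54 / 139 ≈ 0.018273 cm
ground = pixel_cm * 25000 / 100 = 2.54 * 25000 / (139 * 100) = 63500 / 13900 ≈ 4.57 m

4.57 m


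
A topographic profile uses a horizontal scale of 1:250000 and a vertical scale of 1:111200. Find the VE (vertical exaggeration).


VE = horizontal_scale / vertical_scale = 250000 / 111200 ≈ 2.2

2.2x


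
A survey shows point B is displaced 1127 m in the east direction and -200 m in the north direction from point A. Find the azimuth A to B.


az = atan2(1127, -200) = 100.1 deg
adjusted to 0-360: 100.1 degrees

100.1 degrees


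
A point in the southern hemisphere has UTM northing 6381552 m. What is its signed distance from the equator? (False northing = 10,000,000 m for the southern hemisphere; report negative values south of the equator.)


For southern: actual = 6381552 - 10000000 = -3618448 m

-3618448 m


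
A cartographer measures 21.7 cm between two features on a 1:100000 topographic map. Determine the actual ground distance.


ground = 21.7 cm * 100000 / 100 = 21700.0 m = 21.7 km

21.7 km


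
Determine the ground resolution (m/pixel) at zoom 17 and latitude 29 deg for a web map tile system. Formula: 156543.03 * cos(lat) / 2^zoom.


res = 156543.03 * cos(29) / 2^17 = 156543.03 * 0.87461971 / 131072 = 1.04 m/pixel

1.04 m/pixel


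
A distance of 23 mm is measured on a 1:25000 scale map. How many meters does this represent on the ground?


ground = 23 mm * 25000 / 1000 = 575.0 m

575.0 m


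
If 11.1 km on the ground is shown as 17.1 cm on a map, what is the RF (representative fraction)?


ground = 11.1 km = 1110000 cm; RF denominator = ground / map = 1110000 / 17.1 ≈ 64912; RF = 1:64912

1:64912


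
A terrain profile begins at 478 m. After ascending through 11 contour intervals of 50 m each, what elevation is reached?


elevation = 478 + 11 * 50 = 1028 m

1028 m


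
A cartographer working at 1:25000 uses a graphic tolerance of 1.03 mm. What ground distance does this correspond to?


ground = 1.03 mm * 25000 / 1000 = 25.75 m

25.75 m


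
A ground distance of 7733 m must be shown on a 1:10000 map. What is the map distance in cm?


map_cm = 7733 * 100 / 10000 = 77.33 cm

77.33 cm


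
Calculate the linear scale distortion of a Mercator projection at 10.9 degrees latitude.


SF = 1 / cos(10.9) = 1 / 0.981959 = 1.018

1.018


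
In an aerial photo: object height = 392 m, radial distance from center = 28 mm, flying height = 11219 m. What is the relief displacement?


d = h * r / H = 392 * 28 / 11219 = 0.98 mm

0.98 mm


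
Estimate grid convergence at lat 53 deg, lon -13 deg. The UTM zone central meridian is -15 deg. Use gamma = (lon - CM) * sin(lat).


gamma = (-13 - -15) * sin(53) = 2 * 0.798636 = 1.597 degrees

1.597 degrees


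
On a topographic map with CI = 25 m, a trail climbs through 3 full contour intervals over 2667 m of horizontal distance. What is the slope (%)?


elevation change = 3 * 25 = 75 m
slope = 75 / 2667 * 100 = 2.8%

2.8%


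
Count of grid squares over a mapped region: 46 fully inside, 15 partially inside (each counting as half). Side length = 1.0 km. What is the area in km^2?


effective squares = 46 + 15 * 0.5 = 53.5
area = 53.5 * 1.0 = 53.5 km^2

53.5 km^2


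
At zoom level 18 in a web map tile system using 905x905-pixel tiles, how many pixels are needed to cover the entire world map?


tiles per axis = 2^18 = 262144
total tiles = 262144^2 = 68719476736
pixels per axis = 262144 * 905 = 237240320
total pixels = 237240320^2 = 56282969433702400

56282969433702400 pixels


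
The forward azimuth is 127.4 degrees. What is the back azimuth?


back azimuth = (127.4 + 180) mod 360 = 307.4 degrees

307.4 degrees


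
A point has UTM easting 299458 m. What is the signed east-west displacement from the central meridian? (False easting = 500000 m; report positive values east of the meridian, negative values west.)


displacement = 299458 - 500000 = -200542 m

-200542 m


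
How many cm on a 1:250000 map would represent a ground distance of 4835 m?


map_cm = 4835 * 100 / 250000 = 1.934 cm ≈ 1.93 cm

1.93 cm


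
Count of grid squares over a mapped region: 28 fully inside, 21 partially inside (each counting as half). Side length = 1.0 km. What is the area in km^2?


effective squares = 28 + 21 * 0.5 = 38.5
area = 38.5 * 1.0 = 38.5 km^2

38.5 km^2


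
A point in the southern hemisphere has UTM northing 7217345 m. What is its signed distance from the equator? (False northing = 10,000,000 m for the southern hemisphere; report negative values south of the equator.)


For southern: actual = 7217345 - 10000000 = -2782655 m

-2782655 m


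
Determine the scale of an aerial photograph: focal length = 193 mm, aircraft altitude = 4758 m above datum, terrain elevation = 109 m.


scale = f / (H - h) = 193 mm / 4649 m = 193 / 4649000 = 1:24088

1:24088


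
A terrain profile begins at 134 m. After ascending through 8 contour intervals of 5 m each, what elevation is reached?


elevation = 134 + 8 * 5 = 174 m

174 m


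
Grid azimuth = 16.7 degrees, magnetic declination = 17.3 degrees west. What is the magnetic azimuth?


magnetic azimuth = grid azimuth - declination (east +ve)
mag_az = 16.7 - -17.3 = 34.0 degrees

34.0 degrees


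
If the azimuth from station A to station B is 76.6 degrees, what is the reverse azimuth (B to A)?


back azimuth = (76.6 + 180) mod 360 = 256.6 degrees

256.6 degrees


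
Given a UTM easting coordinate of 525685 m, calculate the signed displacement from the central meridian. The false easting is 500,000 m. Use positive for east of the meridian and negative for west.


displacement = 525685 - 500000 = 25685 m

25685 m


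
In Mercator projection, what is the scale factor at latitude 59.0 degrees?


SF = 1 / cos(59.0) = 1 / 0.515038 = 1.942

1.942


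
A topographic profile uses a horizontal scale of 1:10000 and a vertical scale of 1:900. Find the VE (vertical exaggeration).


VE = horizontal_scale / vertical_scale = 10000 / 900 ≈ 11.1

11.1x


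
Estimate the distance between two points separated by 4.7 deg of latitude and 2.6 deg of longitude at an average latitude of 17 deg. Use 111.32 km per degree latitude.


dlat_km = 4.7 * 111.32 = 523.204
dlon_km = 2.6 * 111.32 * cos(17) ≈ 276.785
dist = sqrt(523.204^2 + 276.785^2) ≈ 591.9 km

591.9 km


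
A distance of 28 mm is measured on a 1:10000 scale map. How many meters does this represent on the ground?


ground = 28 mm * 10000 / 1000 = 280.0 m

280.0 m


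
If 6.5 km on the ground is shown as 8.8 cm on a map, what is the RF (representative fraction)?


ground = 6.5 km = 650000 cm; RF denominator = ground / map = 650000 / 8.8 ≈ 73864; RF = 1:73864

1:73864


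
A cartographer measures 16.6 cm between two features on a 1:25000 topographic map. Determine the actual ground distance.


ground = 16.6 cm * 25000 / 100 = 4150.0 m = 4.15 km

4.15 km


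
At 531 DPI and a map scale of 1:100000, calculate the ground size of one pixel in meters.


pixel_cm = 2.54 / 531 ≈ 0.004783 cm
ground = pixel_cm * 100000 / 100 = 2.54 * 100000 / (531 * 100) = 254000 / 53100 ≈ 4.78 m

4.78 m


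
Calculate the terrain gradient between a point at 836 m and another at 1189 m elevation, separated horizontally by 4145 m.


gradient = (1189 - 836) / 4145 = 353 / 4145 = 0.0852

0.0852


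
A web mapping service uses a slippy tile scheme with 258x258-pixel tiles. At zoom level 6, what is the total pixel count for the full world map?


tiles per axis = 2^6 = 64
total tiles = 64^2 = 4096
pixels per axis = 64 * 258 = 16512
total pixels = 16512^2 = 272646144

272646144 pixels


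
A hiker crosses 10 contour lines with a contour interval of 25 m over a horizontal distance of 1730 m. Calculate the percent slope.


elevation change = 10 * 25 = 250 m
slope = 250 / 1730 * 100 = 14.5%

14.5%


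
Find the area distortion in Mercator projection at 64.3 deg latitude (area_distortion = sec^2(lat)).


area_distortion = 1/cos^2(64.3) = 5.317

5.317


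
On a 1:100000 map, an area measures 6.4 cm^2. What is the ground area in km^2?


ground_area = 6.4 * (100000/100)^2 = 6400000.0 m^2 = 6.4 km^2

6.4 km^2


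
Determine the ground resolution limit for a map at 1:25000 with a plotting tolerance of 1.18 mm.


ground = 1.18 mm * 25000 / 1000 = 29.5 m

29.5 m


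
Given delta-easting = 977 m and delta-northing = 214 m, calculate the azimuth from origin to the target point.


az = atan2(977, 214) = 77.6 deg
adjusted to 0-360: 77.6 degrees

77.6 degrees


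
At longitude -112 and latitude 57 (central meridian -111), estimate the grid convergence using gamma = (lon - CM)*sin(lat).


gamma = (-112 - -111) * sin(57) = -1 * 0.838671 = -0.839 degrees

-0.839 degrees


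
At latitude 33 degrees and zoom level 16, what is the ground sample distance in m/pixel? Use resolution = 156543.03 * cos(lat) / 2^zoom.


res = 156543.03 * cos(33) / 2^16 = 156543.03 * 0.83867057 / 65536 = 2.0 m/pixel

2.0 m/pixel


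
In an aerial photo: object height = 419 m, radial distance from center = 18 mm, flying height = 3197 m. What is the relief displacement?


d = h * r / H = 419 * 18 / 3197 = 2.36 mm

2.36 mm


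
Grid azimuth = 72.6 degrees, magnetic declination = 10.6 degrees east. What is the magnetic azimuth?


magnetic azimuth = grid azimuth - declination (east +ve)
mag_az = 72.6 - 10.6 = 62.0 degrees

62.0 degrees


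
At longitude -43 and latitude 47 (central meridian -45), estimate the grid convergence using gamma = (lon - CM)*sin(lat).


gamma = (-43 - -45) * sin(47) = 2 * 0.731354 = 1.463 degrees

1.463 degrees


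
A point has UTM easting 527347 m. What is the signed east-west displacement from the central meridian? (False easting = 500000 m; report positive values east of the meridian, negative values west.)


displacement = 527347 - 500000 = 27347 m

27347 m


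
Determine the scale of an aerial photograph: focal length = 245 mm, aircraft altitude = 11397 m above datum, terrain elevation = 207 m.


scale = f / (H - h) = 245 mm / 11190 m = 245 / 11190000 = 1:45673

1:45673


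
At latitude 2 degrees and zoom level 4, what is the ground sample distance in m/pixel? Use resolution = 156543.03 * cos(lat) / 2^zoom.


res = 156543.03 * cos(2) / 2^4 = 156543.03 * 0.99939083 / 16 = 9777.98 m/pixel

9777.98 m/pixel


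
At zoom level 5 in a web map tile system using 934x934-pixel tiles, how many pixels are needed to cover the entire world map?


tiles per axis = 2^5 = 32
total tiles = 32^2 = 1024
pixels per axis = 32 * 934 = 29888
total pixels = 29888^2 = 893292544

893292544 pixels


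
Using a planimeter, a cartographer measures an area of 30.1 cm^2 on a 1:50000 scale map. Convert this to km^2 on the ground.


ground_area = 30.1 * (50000/100)^2 = 7525000.0 m^2 = 7.525 km^2

7.525 km^2


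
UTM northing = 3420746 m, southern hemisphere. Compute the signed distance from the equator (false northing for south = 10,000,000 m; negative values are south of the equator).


For southern: actual = 3420746 - 10000000 = -6579254 m

-6579254 m


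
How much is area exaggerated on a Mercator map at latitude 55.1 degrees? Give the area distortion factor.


area_distortion = 1/cos^2(55.1) = 3.055

3.055


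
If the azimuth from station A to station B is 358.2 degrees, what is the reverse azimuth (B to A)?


back azimuth = (358.2 + 180) mod 360 = 178.2 degrees

178.2 degrees


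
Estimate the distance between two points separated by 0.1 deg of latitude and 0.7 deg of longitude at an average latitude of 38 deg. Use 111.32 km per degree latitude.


dlat_km = 0.1 * 111.32 = 11.132
dlon_km = 0.7 * 111.32 * cos(38) ≈ 61.405
dist = sqrt(11.132^2 + 61.405^2) ≈ 62.4 km

62.4 km


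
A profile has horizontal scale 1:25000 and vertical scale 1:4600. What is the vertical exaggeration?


VE = horizontal_scale / vertical_scale = 25000 / 4600 ≈ 5.4

5.4x


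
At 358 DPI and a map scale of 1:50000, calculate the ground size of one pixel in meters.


pixel_cm = 2.54 / 358 ≈ 0.007095 cm
ground = pixel_cm * 50000 / 100 = 2.54 * 50000 / (358 * 100) = 127000 / 35800 ≈ 3.55 m

3.55 m


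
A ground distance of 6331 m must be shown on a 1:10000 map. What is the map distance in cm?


map_cm = 6331 * 100 / 10000 = 63.31 cm

63.31 cm


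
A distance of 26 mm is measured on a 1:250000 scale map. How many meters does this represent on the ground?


ground = 26 mm * 250000 / 1000 = 6500.0 m

6500.0 m


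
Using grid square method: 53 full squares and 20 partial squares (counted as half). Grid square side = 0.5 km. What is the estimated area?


effective squares = 53 + 20 * 0.5 = 63.0
area = 63.0 * 0.25 = 15.75 km^2

15.75 km^2


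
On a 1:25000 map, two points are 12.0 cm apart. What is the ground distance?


ground = 12.0 cm * 25000 / 100 = 3000.0 m = 3.0 km

3.0 km


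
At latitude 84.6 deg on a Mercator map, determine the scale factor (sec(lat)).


SF = 1 / cos(84.6) = 1 / 0.094108 = 10.626

10.626


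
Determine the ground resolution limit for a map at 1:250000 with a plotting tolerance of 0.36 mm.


ground = 0.36 mm * 250000 / 1000 = 90.0 m

90.0 m


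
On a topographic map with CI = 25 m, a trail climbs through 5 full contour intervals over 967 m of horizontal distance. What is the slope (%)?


elevation change = 5 * 25 = 125 m
slope = 125 / 967 * 100 = 12.9%

12.9%


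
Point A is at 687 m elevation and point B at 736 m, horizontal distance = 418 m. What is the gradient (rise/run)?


gradient = (736 - 687) / 418 = 49 / 418 = 0.1172

0.1172


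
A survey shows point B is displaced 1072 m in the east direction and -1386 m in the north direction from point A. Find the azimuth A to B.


az = atan2(1072, -1386) = 142.3 deg
adjusted to 0-360: 142.3 degrees

142.3 degrees


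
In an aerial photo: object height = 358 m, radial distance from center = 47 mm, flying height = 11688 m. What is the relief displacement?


d = h * r / H = 358 * 47 / 11688 = 1.44 mm

1.44 mm


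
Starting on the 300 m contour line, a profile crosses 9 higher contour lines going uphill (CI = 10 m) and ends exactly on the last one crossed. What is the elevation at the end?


elevation = 300 + 9 * 10 = 390 m

390 m


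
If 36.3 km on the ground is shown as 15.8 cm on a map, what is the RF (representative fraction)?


ground = 36.3 km = 3630000 cm; RF denominator = ground / map = 3630000 / 15.8 ≈ 229747; RF = 1:229747

1:229747


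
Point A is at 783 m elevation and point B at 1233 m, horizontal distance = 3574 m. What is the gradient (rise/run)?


gradient = (1233 - 783) / 3574 = 450 / 3574 = 0.1259

0.1259


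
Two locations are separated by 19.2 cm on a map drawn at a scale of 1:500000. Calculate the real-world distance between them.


ground = 19.2 cm * 500000 / 100 = 96000.0 m = 96.0 km

96.0 km


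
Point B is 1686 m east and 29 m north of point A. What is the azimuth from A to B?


az = atan2(1686, 29) = 89.0 deg
adjusted to 0-360: 89.0 degrees

89.0 degrees


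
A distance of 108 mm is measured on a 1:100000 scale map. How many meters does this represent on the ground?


ground = 108 mm * 100000 / 1000 = 10800.0 m

10800.0 m


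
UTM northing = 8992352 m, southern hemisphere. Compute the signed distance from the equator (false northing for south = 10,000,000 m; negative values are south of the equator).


For southern: actual = 8992352 - 10000000 = -1007648 m

-1007648 m


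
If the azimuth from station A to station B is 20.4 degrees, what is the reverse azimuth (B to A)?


back azimuth = (20.4 + 180) mod 360 = 200.4 degrees

200.4 degrees


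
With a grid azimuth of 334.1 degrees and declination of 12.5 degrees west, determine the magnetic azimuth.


magnetic azimuth = grid azimuth - declination (east +ve)
mag_az = 334.1 - -12.5 = 346.6 degrees

346.6 degrees


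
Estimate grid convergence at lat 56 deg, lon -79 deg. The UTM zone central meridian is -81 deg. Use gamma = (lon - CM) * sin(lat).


gamma = (-79 - -81) * sin(56) = 2 * 0.829038 = 1.658 degrees

1.658 degrees


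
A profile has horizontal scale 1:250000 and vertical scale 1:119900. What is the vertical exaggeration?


VE = horizontal_scale / vertical_scale = 250000 / 119900 ≈ 2.1

2.1x


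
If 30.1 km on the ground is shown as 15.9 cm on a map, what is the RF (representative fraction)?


ground = 30.1 km = 3010000 cm; RF denominator = ground / map = 3010000 / 15.9 ≈ 189308; RF = 1:189308

1:189308


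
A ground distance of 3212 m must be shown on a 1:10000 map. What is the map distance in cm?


map_cm = 3212 * 100 / 10000 = 32.12 cm

32.12 cm


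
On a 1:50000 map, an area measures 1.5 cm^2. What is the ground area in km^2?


ground_area = 1.5 * (50000/100)^2 = 375000.0 m^2 = 0.375 km^2

0.375 km^2


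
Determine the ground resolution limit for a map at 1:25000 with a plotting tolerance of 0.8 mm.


ground = 0.8 mm * 25000 / 1000 = 20.0 m

20.0 m


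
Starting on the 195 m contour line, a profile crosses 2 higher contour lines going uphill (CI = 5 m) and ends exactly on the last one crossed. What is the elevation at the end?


elevation = 195 + 2 * 5 = 205 m

205 m


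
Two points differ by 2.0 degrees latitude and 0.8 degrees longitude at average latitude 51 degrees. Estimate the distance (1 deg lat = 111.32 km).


dlat_km = 2.0 * 111.32 = 222.64
dlon_km = 0.8 * 111.32 * cos(51) ≈ 56.045
dist = sqrt(222.64^2 + 56.045^2) ≈ 229.6 km

229.6 km


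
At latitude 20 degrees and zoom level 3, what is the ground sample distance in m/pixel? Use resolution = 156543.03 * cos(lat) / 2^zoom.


res = 156543.03 * cos(20) / 2^3 = 156543.03 * 0.93969262 / 8 = 18387.79 m/pixel

18387.79 m/pixel


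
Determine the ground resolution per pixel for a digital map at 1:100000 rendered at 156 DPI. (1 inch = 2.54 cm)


pixel_cm = 2.54 / 156 ≈ 0.016282 cm
ground = pixel_cm * 100000 / 100 = 2.54 * 100000 / (156 * 100) = 254000 / 15600 ≈ 16.28 m

16.28 m


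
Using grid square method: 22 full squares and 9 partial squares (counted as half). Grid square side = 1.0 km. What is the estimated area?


effective squares = 22 + 9 * 0.5 = 26.5
area = 26.5 * 1.0 = 26.5 km^2

26.5 km^2


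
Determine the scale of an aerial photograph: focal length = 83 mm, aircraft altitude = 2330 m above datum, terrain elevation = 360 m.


scale = f / (H - h) = 83 mm / 1970 m = 83 / 1970000 = 1:23735

1:23735


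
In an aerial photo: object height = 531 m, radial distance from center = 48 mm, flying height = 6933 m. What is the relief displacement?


d = h * r / H = 531 * 48 / 6933 = 3.68 mm

3.68 mm


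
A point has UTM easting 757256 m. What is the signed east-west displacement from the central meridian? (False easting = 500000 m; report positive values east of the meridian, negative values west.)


displacement = 757256 - 500000 = 257256 m

257256 m


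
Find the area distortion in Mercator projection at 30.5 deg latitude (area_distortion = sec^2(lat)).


area_distortion = 1/cos^2(30.5) = 1.347

1.347


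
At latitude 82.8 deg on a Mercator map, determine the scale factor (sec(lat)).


SF = 1 / cos(82.8) = 1 / 0.125333 = 7.979

7.979


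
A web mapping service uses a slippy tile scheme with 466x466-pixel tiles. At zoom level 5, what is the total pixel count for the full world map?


tiles per axis = 2^5 = 32
total tiles = 32^2 = 1024
pixels per axis = 32 * 466 = 14912
total pixels = 14912^2 = 222367744

222367744 pixels


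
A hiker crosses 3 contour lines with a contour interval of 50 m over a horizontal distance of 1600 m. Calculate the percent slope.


elevation change = 3 * 50 = 150 m
slope = 150 / 1600 * 100 = 9.4%

9.4%


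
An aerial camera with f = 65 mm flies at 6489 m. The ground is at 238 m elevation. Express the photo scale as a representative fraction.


scale = f / (H - h) = 65 mm / 6251 m = 65 / 6251000 = 1:96169

1:96169


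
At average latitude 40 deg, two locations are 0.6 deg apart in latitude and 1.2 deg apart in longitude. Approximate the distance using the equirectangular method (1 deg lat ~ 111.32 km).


dlat_km = 0.6 * 111.32 = 66.792
dlon_km = 1.2 * 111.32 * cos(40) ≈ 102.331
dist = sqrt(66.792^2 + 102.331^2) ≈ 122.2 km

122.2 km


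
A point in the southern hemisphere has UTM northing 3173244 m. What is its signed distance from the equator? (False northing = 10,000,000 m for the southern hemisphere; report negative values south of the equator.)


For southern: actual = 3173244 - 10000000 = -6826756 m

-6826756 m


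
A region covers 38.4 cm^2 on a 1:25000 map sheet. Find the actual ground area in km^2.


ground_area = 38.4 * (25000/100)^2 = 2400000.0 m^2 = 2.4 km^2

2.4 km^2


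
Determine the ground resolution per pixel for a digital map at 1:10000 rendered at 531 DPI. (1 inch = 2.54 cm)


pixel_cm = 2.54 / 531 ≈ 0.004783 cm
ground = pixel_cm * 10000 / 100 = 2.54 * 10000 / (531 * 100) = 25400 / 53100 ≈ 0.48 m

0.48 m


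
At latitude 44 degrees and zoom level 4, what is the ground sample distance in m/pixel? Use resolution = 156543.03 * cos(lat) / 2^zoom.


res = 156543.03 * cos(44) / 2^4 = 156543.03 * 0.7193398 / 16 = 7037.98 m/pixel

7037.98 m/pixel


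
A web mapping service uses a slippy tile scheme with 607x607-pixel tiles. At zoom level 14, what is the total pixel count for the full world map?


tiles per axis = 2^14 = 16384
total tiles = 16384^2 = 268435456
pixels per axis = 16384 * 607 = 9945088
total pixels = 9945088^2 = 98904775327744

98904775327744 pixels


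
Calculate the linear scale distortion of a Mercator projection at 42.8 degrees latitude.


SF = 1 / cos(42.8) = 1 / 0.73373 = 1.363

1.363


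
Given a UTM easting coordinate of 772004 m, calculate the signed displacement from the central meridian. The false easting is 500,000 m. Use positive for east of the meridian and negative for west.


displacement = 772004 - 500000 = 272004 m

272004 m


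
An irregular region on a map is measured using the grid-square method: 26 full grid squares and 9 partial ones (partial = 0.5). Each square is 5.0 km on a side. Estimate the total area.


effective squares = 26 + 9 * 0.5 = 30.5
area = 30.5 * 25.0 = 762.5 km^2

762.5 km^2


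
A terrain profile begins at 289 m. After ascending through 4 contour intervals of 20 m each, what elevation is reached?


elevation = 289 + 4 * 20 = 369 m

369 m


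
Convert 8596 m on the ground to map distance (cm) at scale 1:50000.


map_cm = 8596 * 100 / 50000 = 17.192 cm ≈ 17.19 cm

17.19 cm


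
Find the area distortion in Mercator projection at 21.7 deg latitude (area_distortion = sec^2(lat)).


area_distortion = 1/cos^2(21.7) = 1.158

1.158


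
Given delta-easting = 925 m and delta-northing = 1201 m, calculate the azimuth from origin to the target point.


az = atan2(925, 1201) = 37.6 deg
adjusted to 0-360: 37.6 degrees

37.6 degrees


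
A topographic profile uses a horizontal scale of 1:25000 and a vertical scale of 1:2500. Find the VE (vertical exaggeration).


VE = horizontal_scale / vertical_scale = 25000 / 2500 = 10.0

10.0x


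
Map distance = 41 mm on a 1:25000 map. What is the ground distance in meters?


ground = 41 mm * 25000 / 1000 = 1025.0 m

1025.0 m


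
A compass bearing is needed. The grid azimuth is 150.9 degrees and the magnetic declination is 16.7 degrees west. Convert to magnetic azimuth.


magnetic azimuth = grid azimuth - declination (east +ve)
mag_az = 150.9 - -16.7 = 167.6 degrees

167.6 degrees


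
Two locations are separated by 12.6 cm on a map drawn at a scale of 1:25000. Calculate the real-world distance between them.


ground = 12.6 cm * 25000 / 100 = 3150.0 m = 3.15 km

3.15 km


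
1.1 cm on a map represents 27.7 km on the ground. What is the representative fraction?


ground = 27.7 km = 2770000 cm; RF denominator = ground / map = 2770000 / 1.1 ≈ 2518182; RF = 1:2518182

1:2518182


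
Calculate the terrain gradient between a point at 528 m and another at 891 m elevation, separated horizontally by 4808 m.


gradient = (891 - 528) / 4808 = 363 / 4808 = 0.0755

0.0755


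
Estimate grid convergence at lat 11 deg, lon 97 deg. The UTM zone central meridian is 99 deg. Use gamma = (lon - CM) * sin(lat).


gamma = (97 - 99) * sin(11) = -2 * 0.190809 = -0.382 degrees

-0.382 degrees


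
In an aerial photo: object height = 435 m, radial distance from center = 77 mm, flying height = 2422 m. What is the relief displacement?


d = h * r / H = 435 * 77 / 2422 = 13.83 mm

13.83 mm


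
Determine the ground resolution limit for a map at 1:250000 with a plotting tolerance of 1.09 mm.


ground = 1.09 mm * 250000 / 1000 = 272.5 m

272.5 m


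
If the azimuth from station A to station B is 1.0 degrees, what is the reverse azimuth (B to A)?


back azimuth = (1.0 + 180) mod 360 = 181.0 degrees

181.0 degrees


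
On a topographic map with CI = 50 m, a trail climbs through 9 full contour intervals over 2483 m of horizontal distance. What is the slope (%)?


elevation change = 9 * 50 = 450 m
slope = 450 / 2483 * 100 = 18.1%

18.1%


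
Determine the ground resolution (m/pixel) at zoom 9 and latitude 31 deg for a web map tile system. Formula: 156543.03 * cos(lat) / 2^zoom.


res = 156543.03 * cos(31) / 2^9 = 156543.03 * 0.8571673 / 512 = 262.08 m/pixel

262.08 m/pixel


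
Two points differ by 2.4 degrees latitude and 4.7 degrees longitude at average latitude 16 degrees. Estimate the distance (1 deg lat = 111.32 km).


dlat_km = 2.4 * 111.32 = 267.168
dlon_km = 4.7 * 111.32 * cos(16) ≈ 502.936
dist = sqrt(267.168^2 + 502.936^2) ≈ 569.5 km

569.5 km


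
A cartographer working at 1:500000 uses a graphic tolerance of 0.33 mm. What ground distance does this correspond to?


ground = 0.33 mm * 500000 / 1000 = 165.0 m

165.0 m


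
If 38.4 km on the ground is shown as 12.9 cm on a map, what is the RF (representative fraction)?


ground = 38.4 km = 3840000 cm; RF denominator = ground / map = 3840000 / 12.9 ≈ 297674; RF = 1:297674

1:297674


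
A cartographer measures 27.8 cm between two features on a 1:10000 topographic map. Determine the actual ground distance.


ground = 27.8 cm * 10000 / 100 = 2780.0 m = 2.78 km

2.78 km


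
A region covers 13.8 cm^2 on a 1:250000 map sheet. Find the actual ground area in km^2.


ground_area = 13.8 * (250000/100)^2 = 86250000.0 m^2 = 86.25 km^2

86.25 km^2


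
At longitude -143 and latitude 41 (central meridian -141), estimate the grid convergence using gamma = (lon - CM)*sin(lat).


gamma = (-143 - -141) * sin(41) = -2 * 0.656059 = -1.312 degrees

-1.312 degrees


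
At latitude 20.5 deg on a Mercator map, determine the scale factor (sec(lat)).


SF = 1 / cos(20.5) = 1 / 0.936672 = 1.068

1.068
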